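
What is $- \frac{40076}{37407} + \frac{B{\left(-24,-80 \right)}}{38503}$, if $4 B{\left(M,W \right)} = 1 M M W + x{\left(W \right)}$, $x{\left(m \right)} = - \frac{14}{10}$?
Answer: $- \frac{39479759209}{28805634420} \approx -1.3706$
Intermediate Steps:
$x{\left(m \right)} = - \frac{7}{5}$ ($x{\left(m \right)} = \left(-14\right) \frac{1}{10} = - \frac{7}{5}$)
$B{\left(M,W \right)} = - \frac{7}{20} + \frac{W M^{2}}{4}$ ($B{\left(M,W \right)} = \frac{1 M M W - \frac{7}{5}}{4} = \frac{M M W - \frac{7}{5}}{4} = \frac{M^{2} W - \frac{7}{5}}{4} = \frac{W M^{2} - \frac{7}{5}}{4} = \frac{- \frac{7}{5} + W M^{2}}{4} = - \frac{7}{20} + \frac{W M^{2}}{4}$)
$- \frac{40076}{37407} + \frac{B{\left(-24,-80 \right)}}{38503} = - \frac{40076}{37407} + \frac{- \frac{7}{20} + \frac{1}{4} \left(-80\right) \left(-24\right)^{2}}{38503} = \left(-40076\right) \frac{1}{37407} + \left(- \frac{7}{20} + \frac{1}{4} \left(-80\right) 576\right) \frac{1}{38503} = - \frac{40076}{37407} + \left(- \frac{7}{20} - 11520\right) \frac{1}{38503} = - \frac{40076}{37407} - \frac{230407}{770060} = - \frac{39479759209}{28805634420}$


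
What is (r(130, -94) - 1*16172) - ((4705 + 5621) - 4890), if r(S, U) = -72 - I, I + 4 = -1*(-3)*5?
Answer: -21691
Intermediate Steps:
I = 11 (I = -4 - 1*(-3)*5 = -4 + 3*5 = -4 + 15 = 11)
r(S, U) = -83 (r(S, U) = -72 - 1*11 = -72 - 11 = -83)
(r(130, -94) - 1*16172) - ((4705 + 5621) - 4890) = (-83 - 1*16172) - ((4705 + 5621) - 4890) = (-83 - 16172) - (10326 - 4890) = -16255 - 1*5436 = -16255 - 5436 = -21691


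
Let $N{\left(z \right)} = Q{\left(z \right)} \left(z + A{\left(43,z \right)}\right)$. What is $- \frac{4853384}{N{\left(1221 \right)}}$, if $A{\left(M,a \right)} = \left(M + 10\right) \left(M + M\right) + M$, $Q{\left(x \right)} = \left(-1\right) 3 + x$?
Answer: $- \frac{1213346}{1772799} \approx -0.68442$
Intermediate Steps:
$Q{\left(x \right)} = -3 + x$
$A{\left(M,a \right)} = M + 2 M \left(10 + M\right)$ ($A{\left(M,a \right)} = \left(10 + M\right) 2 M + M = 2 M \left(10 + M\right) + M = M + 2 M \left(10 + M\right)$)
$N{\left(z \right)} = \left(-3 + z\right) \left(4601 + z\right)$ ($N{\left(z \right)} = \left(-3 + z\right) \left(z + 43 \left(21 + 2 \cdot 43\right)\right) = \left(-3 + z\right) \left(z + 43 \left(21 + 86\right)\right) = \left(-3 + z\right) \left(z + 43 \cdot 107\right) = \left(-3 + z\right) \left(z + 4601\right) = \left(-3 + z\right) \left(4601 + z\right)$)
$- \frac{4853384}{N{\left(1221 \right)}} = - \frac{4853384}{\left(-3 + 1221\right) \left(4601 + 1221\right)} = - \frac{4853384}{1218 \cdot 5822} = - \frac{4853384}{7091196} = \left(-4853384\right) \frac{1}{7091196} = - \frac{1213346}{1772799}$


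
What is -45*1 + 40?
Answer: -5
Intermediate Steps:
-45*1 + 40 = -45 + 40 = -5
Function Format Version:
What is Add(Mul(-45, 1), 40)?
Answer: -5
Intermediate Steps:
Add(Mul(-45, 1), 40) = Add(-45, 40) = -5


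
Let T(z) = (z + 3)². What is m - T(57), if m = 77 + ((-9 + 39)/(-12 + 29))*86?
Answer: -57311/17 ≈ -3371.2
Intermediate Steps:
T(z) = (3 + z)²
m = 3889/17 (m = 77 + (30/17)*86 = 77 + 2580/17 = 3889/17 ≈ 228.76)
m - T(57) = 3889/17 - (3 + 57)² = 3889/17 - 1*60² = 3889/17 - 1*3600 = 3889/17 - 3600 = -57311/17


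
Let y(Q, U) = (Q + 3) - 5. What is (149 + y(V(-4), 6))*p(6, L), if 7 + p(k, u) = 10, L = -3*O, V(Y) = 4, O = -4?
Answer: 453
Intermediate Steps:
L = 12 (L = -3*(-4) = 12)
y(Q, U) = -2 + Q (y(Q, U) = (3 + Q) - 5 = -2 + Q)
p(k, u) = 3 (p(k, u) = -7 + 10 = 3)
(149 + y(V(-4), 6))*p(6, L) = (149 + (-2 + 4))*3 = (149 + 2)*3 = 151*3 = 453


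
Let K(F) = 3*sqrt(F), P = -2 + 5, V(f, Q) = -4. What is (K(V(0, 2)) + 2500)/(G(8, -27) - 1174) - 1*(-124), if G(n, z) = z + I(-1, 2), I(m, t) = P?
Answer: 73026/599 - 3*I/599 ≈ 121.91 - 0.0050083*I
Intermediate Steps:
P = 3
I(m, t) = 3
G(n, z) = 3 + z (G(n, z) = z + 3 = 3 + z)
(K(V(0, 2)) + 2500)/(G(8, -27) - 1174) - 1*(-124) = (3*sqrt(-4) + 2500)/((3 - 27) - 1174) - 1*(-124) = (3*(2*I) + 2500)/(-24 - 1174) + 124 = (6*I + 2500)/(-1198) + 124 = (2500 + 6*I)*(-1/1198) + 124 = (-1250/599 - 3*I/599) + 124 = 73026/599 - 3*I/599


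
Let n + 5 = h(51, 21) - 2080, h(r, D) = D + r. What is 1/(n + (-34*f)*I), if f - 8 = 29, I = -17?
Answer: 1/19373 ≈ 5.1618e-5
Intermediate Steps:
f = 37 (f = 8 + 29 = 37)
n = -2013 (n = -5 + ((21 + 51) - 2080) = -5 + (72 - 2080) = -5 - 2008 = -2013)
1/(n + (-34*f)*I) = 1/(-2013 - 34*37*(-17)) = 1/(-2013 - 1258*(-17)) = 1/(-2013 + 21386) = 1/19373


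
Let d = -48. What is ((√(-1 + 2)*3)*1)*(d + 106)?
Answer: 174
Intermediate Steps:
((√(-1 + 2)*3)*1)*(d + 106) = ((√(-1 + 2)*3)*1)*(-48 + 106) = ((√1*3)*1)*58 = ((1*3)*1)*58 = (3*1)*58 = 3*58 = 174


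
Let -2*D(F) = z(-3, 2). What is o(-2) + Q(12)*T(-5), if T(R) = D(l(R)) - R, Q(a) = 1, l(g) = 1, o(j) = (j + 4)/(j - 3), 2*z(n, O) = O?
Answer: 41/10 ≈ 4.1000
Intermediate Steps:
z(n, O) = O/2
o(j) = (4 + j)/(-3 + j)
D(F) = -1/2 (D(F) = -2/4 = -1/2*1 = -1/2)
T(R) = -1/2 - R
o(-2) + Q(12)*T(-5) = (4 - 2)/(-3 - 2) + 1*(-1/2 - 1*(-5)) = 2/(-5) + 1*(-1/2 + 5) = -1/5*2 + 1*(9/2) = -2/5 + 9/2 = 41/10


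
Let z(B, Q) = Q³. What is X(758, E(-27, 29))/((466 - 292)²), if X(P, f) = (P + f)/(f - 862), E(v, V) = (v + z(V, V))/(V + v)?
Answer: 4313/114231348 ≈ 3.7757e-5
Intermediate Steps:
E(v, V) = (v + V³)/(V + v)
X(P, f) = (P + f)/(-862 + f)
X(758, E(-27, 29))/((466 - 292)²) = ((758 + (-27 + 29³)/(29 - 27))/(-862 + (-27 + 29³)/(29 - 27)))/((466 - 292)²) = ((758 + (-27 + 24389)/2)/(-862 + (-27 + 24389)/2))/(174²) = ((758 + (½)*24362)/(-862 + (½)*24362))/30276 = ((758 + 12181)/(-862 + 12181))*(1/30276) = (12939/11319)*(1/30276) = ((1/11319)*12939)*(1/30276) = (4313/3773)*(1/30276) = 4313/114231348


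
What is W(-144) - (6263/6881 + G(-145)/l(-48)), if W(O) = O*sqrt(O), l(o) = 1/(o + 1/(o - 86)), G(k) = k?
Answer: -6419332827/922054 - 1728*I ≈ -6962.0 - 1728.0*I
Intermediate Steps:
l(o) = 1/(o + 1/(-86 + o))
W(O) = O**(3/2)
W(-144) - (6263/6881 + G(-145)/l(-48)) = (-144)**(3/2) - (6263/6881 - 145*(1 + (-48)**2 - 86*(-48))/(-86 - 48)) = -1728*I - (6263*(1/6881) - 145/(-134/(1 + 2304 + 4128))) = -1728*I - (6263/6881 - 145/(-134/6433)) = -1728*I - (6263/6881 - 145*(-6433/134)) = -1728*I - (6263/6881 + 932785/134) = -1728*I - 1*6419332827/922054 = -1728*I - 6419332827/922054 = -6419332827/922054 - 1728*I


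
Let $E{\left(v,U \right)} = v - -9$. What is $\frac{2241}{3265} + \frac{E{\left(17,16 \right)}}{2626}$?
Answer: $\frac{229606}{329765} \approx 0.69627$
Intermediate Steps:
$E{\left(v,U \right)} = 9 + v$ ($E{\left(v,U \right)} = v + 9 = 9 + v$)
$\frac{2241}{3265} + \frac{E{\left(17,16 \right)}}{2626} = \frac{2241}{3265} + \frac{9 + 17}{2626} = 2241 \cdot \frac{1}{3265} + 26 \cdot \frac{1}{2626} = \frac{2241}{3265} + \frac{1}{101} = \frac{229606}{329765}$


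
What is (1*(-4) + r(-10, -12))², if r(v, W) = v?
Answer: 196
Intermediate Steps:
(1*(-4) + r(-10, -12))² = (1*(-4) - 10)² = (-4 - 10)² = (-14)² = 196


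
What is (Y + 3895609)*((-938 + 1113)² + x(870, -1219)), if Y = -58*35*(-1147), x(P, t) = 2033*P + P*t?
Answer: 4598336357295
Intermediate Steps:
Y = 2328410 (Y = -2030*(-1147) = 2328410)
(Y + 3895609)*((-938 + 1113)² + x(870, -1219)) = (2328410 + 3895609)*((-938 + 1113)² + 870*(2033 - 1219)) = 6224019*(175² + 870*814) = 6224019*(30625 + 708180) = 6224019*738805 = 4598336357295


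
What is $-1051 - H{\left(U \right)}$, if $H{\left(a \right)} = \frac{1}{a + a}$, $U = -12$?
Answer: $- \frac{25223}{24} \approx -1051.0$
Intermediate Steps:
$H{\left(a \right)} = \frac{1}{2 a}$
$-1051 - H{\left(U \right)} = -1051 - \frac{1}{2 \left(-12\right)} = -1051 - \frac{1}{2} \left(- \frac{1}{12}\right) = -1051 - - \frac{1}{24} = -1051 + \frac{1}{24} = - \frac{25223}{24}$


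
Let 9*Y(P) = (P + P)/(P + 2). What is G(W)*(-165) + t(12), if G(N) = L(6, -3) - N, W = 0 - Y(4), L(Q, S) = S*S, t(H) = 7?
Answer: -13522/9 ≈ -1502.4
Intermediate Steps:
Y(P) = 2*P/(9*(2 + P)) (Y(P) = ((P + P)/(P + 2))/9 = ((2*P)/(2 + P))/9 = (2*P/(2 + P))/9 = 2*P/(9*(2 + P)))
L(Q, S) = S²
W = -4/27 (W = 0 - 2*4/(9*(2 + 4)) = 0 - 2*4/(9*6) = 0 - 1*4/27 = 0 - 4/27 = -4/27 ≈ -0.14815)
G(N) = 9 - N (G(N) = (-3)² - N = 9 - N)
G(W)*(-165) + t(12) = (9 - 1*(-4/27))*(-165) + 7 = (9 + 4/27)*(-165) + 7 = (247/27)*(-165) + 7 = -13585/9 + 7 = -13522/9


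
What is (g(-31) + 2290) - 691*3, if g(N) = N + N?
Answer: 155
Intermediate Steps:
g(N) = 2*N
(g(-31) + 2290) - 691*3 = (2*(-31) + 2290) - 691*3 = (-62 + 2290) - 2073 = 2228 - 2073 = 155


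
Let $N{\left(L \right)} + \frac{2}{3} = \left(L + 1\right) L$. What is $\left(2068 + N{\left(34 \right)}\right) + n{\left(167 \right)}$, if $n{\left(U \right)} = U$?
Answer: $\frac{10273}{3} \approx 3424.3$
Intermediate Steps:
$N{\left(L \right)} = - \frac{2}{3} + L \left(1 + L\right)$ ($N{\left(L \right)} = - \frac{2}{3} + \left(L + 1\right) L = - \frac{2}{3} + \left(1 + L\right) L = - \frac{2}{3} + L \left(1 + L\right)$)
$\left(2068 + N{\left(34 \right)}\right) + n{\left(167 \right)} = \left(2068 + \left(- \frac{2}{3} + 34 + 34^{2}\right)\right) + 167 = \left(2068 + \left(- \frac{2}{3} + 34 + 1156\right)\right) + 167 = \left(2068 + \frac{3568}{3}\right) + 167 = \frac{9772}{3} + 167 = \frac{10273}{3}$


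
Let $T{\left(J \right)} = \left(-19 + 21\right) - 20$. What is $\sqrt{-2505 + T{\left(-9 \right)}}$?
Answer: $29 i \sqrt{3} \approx 50.229 i$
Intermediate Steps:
$T{\left(J \right)} = -18$ ($T{\left(J \right)} = 2 - 20 = -18$)
$\sqrt{-2505 + T{\left(-9 \right)}} = \sqrt{-2505 - 18} = \sqrt{-2523} = 29 i \sqrt{3}$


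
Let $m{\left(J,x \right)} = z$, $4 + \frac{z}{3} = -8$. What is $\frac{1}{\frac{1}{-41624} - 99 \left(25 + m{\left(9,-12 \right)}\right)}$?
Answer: $\frac{41624}{45328535} \approx 0.00091827$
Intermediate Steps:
$z = -36$ ($z = -12 + 3 \left(-8\right) = -12 - 24 = -36$)
$m{\left(J,x \right)} = -36$
$\frac{1}{\frac{1}{-41624} - 99 \left(25 + m{\left(9,-12 \right)}\right)} = \frac{1}{\frac{1}{-41624} - 99 \left(25 - 36\right)} = \frac{1}{- \frac{1}{41624} - -1089} = \frac{1}{- \frac{1}{41624} + 1089} = \frac{1}{\frac{45328535}{41624}} = \frac{41624}{45328535}$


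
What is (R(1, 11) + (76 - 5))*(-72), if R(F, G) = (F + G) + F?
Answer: -6048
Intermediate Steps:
R(F, G) = G + 2*F
(R(1, 11) + (76 - 5))*(-72) = ((11 + 2*1) + (76 - 5))*(-72) = ((11 + 2) + 71)*(-72) = (13 + 71)*(-72) = 84*(-72) = -6048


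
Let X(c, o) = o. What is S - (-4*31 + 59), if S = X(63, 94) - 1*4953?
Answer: -4794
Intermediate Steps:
S = -4859 (S = 94 - 1*4953 = 94 - 4953 = -4859)
S - (-4*31 + 59) = -4859 - (-4*31 + 59) = -4859 - (-124 + 59) = -4859 - 1*(-65) = -4859 + 65 = -4794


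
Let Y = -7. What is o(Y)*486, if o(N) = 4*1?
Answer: 1944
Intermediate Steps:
o(N) = 4
o(Y)*486 = 4*486 = 1944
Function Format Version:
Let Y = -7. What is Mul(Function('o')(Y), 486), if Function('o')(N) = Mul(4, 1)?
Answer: 1944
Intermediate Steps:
Function('o')(N) = 4
Mul(Function('o')(Y), 486) = Mul(4, 486) = 1944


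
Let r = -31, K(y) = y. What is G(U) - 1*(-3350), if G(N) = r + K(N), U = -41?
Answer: 3278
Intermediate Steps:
G(N) = -31 + N
G(U) - 1*(-3350) = (-31 - 41) - 1*(-3350) = -72 + 3350 = 3278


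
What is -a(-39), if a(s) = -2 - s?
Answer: -37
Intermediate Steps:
-a(-39) = -(-2 - 1*(-39)) = -(-2 + 39) = -1*37 = -37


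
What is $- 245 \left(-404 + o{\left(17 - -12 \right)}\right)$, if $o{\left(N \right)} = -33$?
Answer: $107065$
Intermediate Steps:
$- 245 \left(-404 + o{\left(17 - -12 \right)}\right) = - 245 \left(-404 - 33\right) = \left(-245\right) \left(-437\right) = 107065$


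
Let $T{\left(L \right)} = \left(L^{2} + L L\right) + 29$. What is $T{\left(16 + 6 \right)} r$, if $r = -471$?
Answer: $-469587$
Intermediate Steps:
$T{\left(L \right)} = 29 + 2 L^{2}$ ($T{\left(L \right)} = \left(L^{2} + L^{2}\right) + 29 = 2 L^{2} + 29 = 29 + 2 L^{2}$)
$T{\left(16 + 6 \right)} r = \left(29 + 2 \left(16 + 6\right)^{2}\right) \left(-471\right) = \left(29 + 2 \cdot 22^{2}\right) \left(-471\right) = \left(29 + 2 \cdot 484\right) \left(-471\right) = \left(29 + 968\right) \left(-471\right) = 997 \left(-471\right) = -469587$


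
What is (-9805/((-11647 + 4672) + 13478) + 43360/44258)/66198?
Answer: -25329935/3175405236542 ≈ -7.9769e-6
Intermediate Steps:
(-9805/((-11647 + 4672) + 13478) + 43360/44258)/66198 = (-9805/(-6975 + 13478) + 43360*(1/44258))*(1/66198) = (-9805/6503 + 21680/22129)*(1/66198) = -75989805/143904887*1/66198 = -25329935/3175405236542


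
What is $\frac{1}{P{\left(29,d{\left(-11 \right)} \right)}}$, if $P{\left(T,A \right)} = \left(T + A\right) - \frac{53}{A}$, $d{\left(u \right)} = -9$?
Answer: $\frac{9}{233} \approx 0.038627$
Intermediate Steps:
$P{\left(T,A \right)} = A + T - \frac{53}{A}$ ($P{\left(T,A \right)} = \left(A + T\right) - \frac{53}{A} = A + T - \frac{53}{A}$)
$\frac{1}{P{\left(29,d{\left(-11 \right)} \right)}} = \frac{1}{-9 + 29 - \frac{53}{-9}} = \frac{1}{-9 + 29 - - \frac{53}{9}} = \frac{1}{-9 + 29 + \frac{53}{9}} = \frac{1}{\frac{233}{9}} = \frac{9}{233}$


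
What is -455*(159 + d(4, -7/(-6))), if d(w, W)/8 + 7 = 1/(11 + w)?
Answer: -141323/3 ≈ -47108.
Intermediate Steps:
d(w, W) = -56 + 8/(11 + w)
-455*(159 + d(4, -7/(-6))) = -455*(159 + 8*(-76 - 7*4)/(11 + 4)) = -455*(159 + 8*(-76 - 28)/15) = -455*(159 + 8*(1/15)*(-104)) = -455*(159 - 832/15) = -455*1553/15 = -141323/3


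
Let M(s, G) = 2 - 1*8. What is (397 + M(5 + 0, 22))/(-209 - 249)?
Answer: -391/458 ≈ -0.85371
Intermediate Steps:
M(s, G) = -6 (M(s, G) = 2 - 8 = -6)
(397 + M(5 + 0, 22))/(-209 - 249) = (397 - 6)/(-209 - 249) = 391/(-458) = 391*(-1/458) = -391/458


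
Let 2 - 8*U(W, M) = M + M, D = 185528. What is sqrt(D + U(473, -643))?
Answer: sqrt(185689) ≈ 430.92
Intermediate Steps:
U(W, M) = 1/4 - M/4 (U(W, M) = 1/4 - (M + M)/8 = 1/4 - M/4)
sqrt(D + U(473, -643)) = sqrt(185528 + (1/4 - 1/4*(-643))) = sqrt(185528 + (1/4 + 643/4)) = sqrt(185528 + 161) = sqrt(185689)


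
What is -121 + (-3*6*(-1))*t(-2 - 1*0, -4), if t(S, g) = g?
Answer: -193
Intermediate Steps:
-121 + (-3*6*(-1))*t(-2 - 1*0, -4) = -121 + (-3*6*(-1))*(-4) = -121 - 18*(-1)*(-4) = -121 + 18*(-4) = -121 - 72 = -193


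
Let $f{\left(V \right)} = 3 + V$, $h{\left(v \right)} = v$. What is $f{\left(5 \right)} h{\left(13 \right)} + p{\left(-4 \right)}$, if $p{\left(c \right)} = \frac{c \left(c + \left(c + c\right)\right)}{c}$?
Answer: $92$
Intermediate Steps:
$p{\left(c \right)} = 3 c$ ($p{\left(c \right)} = \frac{c \left(c + 2 c\right)}{c} = \frac{c 3 c}{c} = \frac{3 c^{2}}{c} = 3 c$)
$f{\left(5 \right)} h{\left(13 \right)} + p{\left(-4 \right)} = \left(3 + 5\right) 13 + 3 \left(-4\right) = 8 \cdot 13 - 12 = 104 - 12 = 92$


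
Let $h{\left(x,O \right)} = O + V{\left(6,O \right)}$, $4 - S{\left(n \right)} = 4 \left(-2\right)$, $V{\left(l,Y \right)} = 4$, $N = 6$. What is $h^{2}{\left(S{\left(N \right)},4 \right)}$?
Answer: $64$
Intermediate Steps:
$S{\left(n \right)} = 12$ ($S{\left(n \right)} = 4 - 4 \left(-2\right) = 4 - -8 = 4 + 8 = 12$)
$h{\left(x,O \right)} = 4 + O$ ($h{\left(x,O \right)} = O + 4 = 4 + O$)
$h^{2}{\left(S{\left(N \right)},4 \right)} = \left(4 + 4\right)^{2} = 8^{2} = 64$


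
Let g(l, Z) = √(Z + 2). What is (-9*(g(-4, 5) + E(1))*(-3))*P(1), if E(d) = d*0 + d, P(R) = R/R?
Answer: 27 + 27*√7 ≈ 98.435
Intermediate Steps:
P(R) = 1
g(l, Z) = √(2 + Z)
E(d) = d (E(d) = 0 + d = d)
(-9*(g(-4, 5) + E(1))*(-3))*P(1) = -9*(√(2 + 5) + 1)*(-3)*1 = -9*(√7 + 1)*(-3)*1 = -9*(1 + √7)*(-3)*1 = -9*(-3 - 3*√7)*1 = (27 + 27*√7)*1 = 27 + 27*√7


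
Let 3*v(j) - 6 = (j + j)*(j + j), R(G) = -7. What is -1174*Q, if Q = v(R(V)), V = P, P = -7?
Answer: -237148/3 ≈ -79049.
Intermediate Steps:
V = -7
v(j) = 2 + 4*j**2/3 (v(j) = 2 + ((j + j)*(j + j))/3 = 2 + ((2*j)*(2*j))/3 = 2 + (4*j**2)/3 = 2 + 4*j**2/3)
Q = 202/3 (Q = 2 + (4/3)*(-7)**2 = 2 + (4/3)*49 = 2 + 196/3 = 202/3 ≈ 67.333)
-1174*Q = -1174*202/3 = -237148/3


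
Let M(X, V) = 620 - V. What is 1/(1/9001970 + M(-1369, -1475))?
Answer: 9001970/18859127151 ≈ 0.00047733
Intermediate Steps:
1/(1/9001970 + M(-1369, -1475)) = 1/(1/9001970 + (620 - 1*(-1475))) = 1/(1/9001970 + (620 + 1475)) = 1/(1/9001970 + 2095) = 1/(18859127151/9001970) = 9001970/18859127151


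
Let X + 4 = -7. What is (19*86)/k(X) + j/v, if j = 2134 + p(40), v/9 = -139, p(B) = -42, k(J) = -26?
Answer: -1049263/16263 ≈ -64.518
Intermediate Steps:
X = -11 (X = -4 - 7 = -11)
v = -1251 (v = 9*(-139) = -1251)
j = 2092 (j = 2134 - 42 = 2092)
(19*86)/k(X) + j/v = (19*86)/(-26) + 2092/(-1251) = 1634*(-1/26) + 2092*(-1/1251) = -817/13 - 2092/1251 = -1049263/16263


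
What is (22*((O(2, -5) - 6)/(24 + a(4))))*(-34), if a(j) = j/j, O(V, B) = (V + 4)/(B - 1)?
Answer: 5236/25 ≈ 209.44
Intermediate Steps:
O(V, B) = (4 + V)/(-1 + B)
a(j) = 1
(22*((O(2, -5) - 6)/(24 + a(4))))*(-34) = (22*(((4 + 2)/(-1 - 5) - 6)/(24 + 1)))*(-34) = (22*((6/(-6) - 6)/25))*(-34) = (22*((-1/6*6 - 6)*(1/25)))*(-34) = (22*((-1 - 6)*(1/25)))*(-34) = (22*(-7*1/25))*(-34) = (22*(-7/25))*(-34) = -154/25*(-34) = 5236/25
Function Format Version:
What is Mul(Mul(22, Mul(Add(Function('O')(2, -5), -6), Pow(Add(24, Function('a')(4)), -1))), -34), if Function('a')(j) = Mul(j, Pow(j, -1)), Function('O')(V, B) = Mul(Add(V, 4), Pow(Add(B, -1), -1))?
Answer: Rational(5236, 25) ≈ 209.44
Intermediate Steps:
Function('O')(V, B) = Mul(Pow(Add(-1, B), -1), Add(4, V)) (Function('O')(V, B) = Mul(Add(4, V), Pow(Add(-1, B), -1)) = Mul(Pow(Add(-1, B), -1), Add(4, V)))
Function('a')(j) = 1
Mul(Mul(22, Mul(Add(Function('O')(2, -5), -6), Pow(Add(24, Function('a')(4)), -1))), -34) = Mul(Mul(22, Mul(Add(Mul(Pow(Add(-1, -5), -1), Add(4, 2)), -6), Pow(Add(24, 1), -1))), -34) = Mul(Mul(22, Mul(Add(Mul(Pow(-6, -1), 6), -6), Pow(25, -1))), -34) = Mul(Mul(22, Mul(Add(Mul(Rational(-1, 6), 6), -6), Rational(1, 25))), -34) = Mul(Mul(22, Mul(Add(-1, -6), Rational(1, 25))), -34) = Mul(Mul(22, Mul(-7, Rational(1, 25))), -34) = Mul(Mul(22, Rational(-7, 25)), -34) = Mul(Rational(-154, 25), -34) = Rational(5236, 25)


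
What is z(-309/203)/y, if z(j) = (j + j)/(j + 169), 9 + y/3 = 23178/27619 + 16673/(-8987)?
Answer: 25565831159/42261188027522 ≈ 0.00060495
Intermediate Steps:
y = -7458295434/248211953 (y = -27 + 3*(23178/27619 + 16673/(-8987)) = -27 + 3*(23178*(1/27619) + 16673*(-1/8987)) = -27 + 3*(23178/27619 - 16673/8987) = -27 + 3*(-252190901/248211953) = -27 - 756572703/248211953 = -7458295434/248211953 ≈ -30.048)
z(j) = 2*j/(169 + j) (z(j) = (2*j)/(169 + j) = 2*j/(169 + j))
z(-309/203)/y = (2*(-309/203)/(169 - 309/203))/(-7458295434/248211953) = (2*(-309*1/203)/(169 - 309*1/203))*(-248211953/7458295434) = (2*(-309/203)/(169 - 309/203))*(-248211953/7458295434) = (2*(-309/203)/(33998/203))*(-248211953/7458295434) = (2*(-309/203)*(203/33998))*(-248211953/7458295434) = -309/16999*(-248211953/7458295434) = 25565831159/42261188027522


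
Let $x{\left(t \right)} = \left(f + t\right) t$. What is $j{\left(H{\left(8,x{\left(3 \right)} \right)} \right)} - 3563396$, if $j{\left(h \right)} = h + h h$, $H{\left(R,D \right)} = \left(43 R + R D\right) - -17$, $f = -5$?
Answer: $-3465114$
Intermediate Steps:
$x{\left(t \right)} = t \left(-5 + t\right)$ ($x{\left(t \right)} = \left(-5 + t\right) t = t \left(-5 + t\right)$)
$H{\left(R,D \right)} = 17 + 43 R + D R$ ($H{\left(R,D \right)} = \left(43 R + D R\right) + 17 = 17 + 43 R + D R$)
$j{\left(h \right)} = h + h^{2}$
$j{\left(H{\left(8,x{\left(3 \right)} \right)} \right)} - 3563396 = \left(17 + 43 \cdot 8 + 3 \left(-5 + 3\right) 8\right) \left(1 + \left(17 + 43 \cdot 8 + 3 \left(-5 + 3\right) 8\right)\right) - 3563396 = \left(17 + 344 + 3 \left(-2\right) 8\right) \left(1 + \left(17 + 344 + 3 \left(-2\right) 8\right)\right) - 3563396 = \left(17 + 344 - 48\right) \left(1 + \left(17 + 344 - 48\right)\right) - 3563396 = 313 \left(1 + 313\right) - 3563396 = 313 \cdot 314 - 3563396 = 98282 - 3563396 = -3465114$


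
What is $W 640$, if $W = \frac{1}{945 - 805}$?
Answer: $\frac{32}{7} \approx 4.5714$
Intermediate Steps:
$W = \frac{1}{140} \approx 0.0071429$
$W 640 = \frac{1}{140} \cdot 640 = \frac{32}{7}$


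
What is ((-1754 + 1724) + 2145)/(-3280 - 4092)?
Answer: -2115/7372 ≈ -0.28690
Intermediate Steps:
((-1754 + 1724) + 2145)/(-3280 - 4092) = (-30 + 2145)/(-7372) = 2115*(-1/7372) = -2115/7372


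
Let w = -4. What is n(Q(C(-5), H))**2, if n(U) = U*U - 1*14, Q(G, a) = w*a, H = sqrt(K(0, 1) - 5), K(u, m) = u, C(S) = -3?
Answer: 8836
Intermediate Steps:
H = I*sqrt(5) (H = sqrt(0 - 5) = sqrt(-5) = I*sqrt(5) ≈ 2.2361*I)
Q(G, a) = -4*a
n(U) = -14 + U**2 (n(U) = U**2 - 14 = -14 + U**2)
n(Q(C(-5), H))**2 = (-14 + (-4*I*sqrt(5))**2)**2 = (-14 - 80)**2 = (-94)**2 = 8836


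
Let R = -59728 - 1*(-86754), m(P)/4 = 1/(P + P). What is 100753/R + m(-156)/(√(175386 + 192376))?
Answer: 100753/27026 - √367762/28685436 ≈ 3.7280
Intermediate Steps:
m(P) = 2/P (m(P) = 4/(P + P) = 4/((2*P)) = 4*(1/(2*P)) = 2/P)
R = 27026 (R = -59728 + 86754 = 27026)
100753/R + m(-156)/(√(175386 + 192376)) = 100753/27026 + (2/(-156))/(√(175386 + 192376)) = 100753*(1/27026) + (2*(-1/156))/(√367762) = 100753/27026 - √367762/28685436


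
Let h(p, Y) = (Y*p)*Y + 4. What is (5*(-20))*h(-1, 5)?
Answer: 2100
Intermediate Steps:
h(p, Y) = 4 + p*Y**2 (h(p, Y) = p*Y**2 + 4 = 4 + p*Y**2)
(5*(-20))*h(-1, 5) = (5*(-20))*(4 - 1*5**2) = -100*(4 - 1*25) = -100*(4 - 25) = -100*(-21) = 2100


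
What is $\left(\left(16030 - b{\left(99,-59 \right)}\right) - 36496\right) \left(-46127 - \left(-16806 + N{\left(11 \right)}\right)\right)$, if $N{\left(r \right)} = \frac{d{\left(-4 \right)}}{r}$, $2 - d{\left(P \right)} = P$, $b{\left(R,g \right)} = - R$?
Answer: $\frac{6569111079}{11} \approx 5.9719 \cdot 10^{8}$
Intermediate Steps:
$d{\left(P \right)} = 2 - P$
$N{\left(r \right)} = \frac{6}{r}$ ($N{\left(r \right)} = \frac{2 - -4}{r} = \frac{2 + 4}{r} = \frac{6}{r}$)
$\left(\left(16030 - b{\left(99,-59 \right)}\right) - 36496\right) \left(-46127 - \left(-16806 + N{\left(11 \right)}\right)\right) = \left(\left(16030 - \left(-1\right) 99\right) - 36496\right) \left(-46127 + \left(16806 - \frac{6}{11}\right)\right) = \left(\left(16030 - -99\right) - 36496\right) \left(-46127 + \left(16806 - 6 \cdot \frac{1}{11}\right)\right) = \left(\left(16030 + 99\right) - 36496\right) \left(-46127 + \left(16806 - \frac{6}{11}\right)\right) = \left(16129 - 36496\right) \left(-46127 + \left(16806 - \frac{6}{11}\right)\right) = - 20367 \left(-46127 + \frac{184860}{11}\right) = \left(-20367\right) \left(- \frac{322537}{11}\right) = \frac{6569111079}{11}$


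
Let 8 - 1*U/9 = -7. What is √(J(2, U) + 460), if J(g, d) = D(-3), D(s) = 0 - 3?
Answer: √457 ≈ 21.378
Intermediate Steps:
U = 135 (U = 72 - 9*(-7) = 72 + 63 = 135)
D(s) = -3
J(g, d) = -3
√(J(2, U) + 460) = √(-3 + 460) = √457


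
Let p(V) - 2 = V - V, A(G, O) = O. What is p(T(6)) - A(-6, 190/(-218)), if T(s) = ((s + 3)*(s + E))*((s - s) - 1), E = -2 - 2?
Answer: 313/109 ≈ 2.8716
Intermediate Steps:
E = -4
T(s) = -(-4 + s)*(3 + s) (T(s) = ((s + 3)*(s - 4))*((s - s) - 1) = ((3 + s)*(-4 + s))*(0 - 1) = ((-4 + s)*(3 + s))*(-1) = -(-4 + s)*(3 + s))
p(V) = 2 (p(V) = 2 + (V - V) = 2 + 0 = 2)
p(T(6)) - A(-6, 190/(-218)) = 2 - 190/(-218) = 2 - 190*(-1)/218 = 2 - 1*(-95/109) = 2 + 95/109 = 313/109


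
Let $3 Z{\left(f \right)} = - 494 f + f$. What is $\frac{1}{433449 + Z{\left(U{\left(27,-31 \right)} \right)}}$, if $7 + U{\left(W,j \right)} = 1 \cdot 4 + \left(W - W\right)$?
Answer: $\frac{1}{433942} \approx 2.3045 \cdot 10^{-6}$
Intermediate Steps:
$U{\left(W,j \right)} = -3$ ($U{\left(W,j \right)} = -7 + \left(1 \cdot 4 + \left(W - W\right)\right) = -7 + \left(4 + 0\right) = -7 + 4 = -3$)
$Z{\left(f \right)} = - \frac{493 f}{3}$ ($Z{\left(f \right)} = \frac{- 494 f + f}{3} = \frac{\left(-493\right) f}{3} = - \frac{493 f}{3}$)
$\frac{1}{433449 + Z{\left(U{\left(27,-31 \right)} \right)}} = \frac{1}{433449 - -493} = \frac{1}{433449 + 493} = \frac{1}{433942}$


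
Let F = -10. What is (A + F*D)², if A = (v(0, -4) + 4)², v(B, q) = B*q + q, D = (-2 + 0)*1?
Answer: 400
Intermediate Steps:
D = -2 (D = -2*1 = -2)
v(B, q) = q + B*q
A = 0 (A = (-4*(1 + 0) + 4)² = (-4*1 + 4)² = (-4 + 4)² = 0² = 0)
(A + F*D)² = (0 - 10*(-2))² = (0 + 20)² = 20² = 400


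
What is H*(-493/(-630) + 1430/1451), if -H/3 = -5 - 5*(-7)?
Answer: -1616243/10157 ≈ -159.13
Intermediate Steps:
H = -90 (H = -3*(-5 - 5*(-7)) = -3*(-5 + 35) = -3*30 = -90)
H*(-493/(-630) + 1430/1451) = -90*(-493/(-630) + 1430/1451) = -90*(-493*(-1/630) + 1430*(1/1451)) = -90*(493/630 + 1430/1451) = -90*1616243/914130 = -1616243/10157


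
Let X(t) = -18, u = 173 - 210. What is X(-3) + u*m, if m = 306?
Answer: -11340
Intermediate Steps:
u = -37
X(-3) + u*m = -18 - 37*306 = -18 - 11322 = -11340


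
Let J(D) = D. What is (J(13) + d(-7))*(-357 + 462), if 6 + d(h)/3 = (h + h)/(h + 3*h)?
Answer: -735/2 ≈ -367.50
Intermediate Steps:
d(h) = -33/2 (d(h) = -18 + 3*((h + h)/(h + 3*h)) = -18 + 3*((2*h)/((4*h))) = -18 + 3*((2*h)*(1/(4*h))) = -18 + 3*(½) = -18 + 3/2 = -33/2)
(J(13) + d(-7))*(-357 + 462) = (13 - 33/2)*(-357 + 462) = -7/2*105 = -735/2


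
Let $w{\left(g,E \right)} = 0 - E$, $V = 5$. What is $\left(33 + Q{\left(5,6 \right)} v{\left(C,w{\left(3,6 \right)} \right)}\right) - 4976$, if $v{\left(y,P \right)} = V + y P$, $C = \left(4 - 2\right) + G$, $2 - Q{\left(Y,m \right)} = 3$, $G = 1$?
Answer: $-4930$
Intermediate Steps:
$Q{\left(Y,m \right)} = -1$ ($Q{\left(Y,m \right)} = 2 - 3 = -1$)
$w{\left(g,E \right)} = - E$
$C = 3$ ($C = \left(4 - 2\right) + 1 = 2 + 1 = 3$)
$v{\left(y,P \right)} = 5 + P y$ ($v{\left(y,P \right)} = 5 + y P = 5 + P y$)
$\left(33 + Q{\left(5,6 \right)} v{\left(C,w{\left(3,6 \right)} \right)}\right) - 4976 = \left(33 - \left(5 + \left(-1\right) 6 \cdot 3\right)\right) - 4976 = \left(33 - \left(5 - 18\right)\right) - 4976 = \left(33 - -13\right) - 4976 = \left(33 + 13\right) - 4976 = 46 - 4976 = -4930$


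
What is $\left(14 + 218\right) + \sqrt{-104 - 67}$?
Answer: $232 + 3 i \sqrt{19} \approx 232.0 + 13.077 i$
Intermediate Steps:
$\left(14 + 218\right) + \sqrt{-104 - 67} = 232 + \sqrt{-171} = 232 + 3 i \sqrt{19}$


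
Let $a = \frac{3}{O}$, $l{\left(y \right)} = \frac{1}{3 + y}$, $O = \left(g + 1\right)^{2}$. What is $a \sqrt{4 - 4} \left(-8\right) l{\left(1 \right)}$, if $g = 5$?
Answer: $0$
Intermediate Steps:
$O = 36$ ($O = \left(5 + 1\right)^{2} = 6^{2} = 36$)
$a = \frac{1}{12}$ ($a = \frac{3}{36} = 3 \cdot \frac{1}{36} = \frac{1}{12} \approx 0.083333$)
$a \sqrt{4 - 4} \left(-8\right) l{\left(1 \right)} = \frac{\frac{\sqrt{4 - 4}}{12} \left(-8\right)}{3 + 1} = \frac{\frac{\sqrt{0}}{12} \left(-8\right)}{4} = \frac{1}{12} \cdot 0 \left(-8\right) \frac{1}{4} = 0 \left(-8\right) \frac{1}{4} = 0 \cdot \frac{1}{4} = 0$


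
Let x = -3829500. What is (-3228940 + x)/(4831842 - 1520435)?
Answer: -7058440/3311407 ≈ -2.1316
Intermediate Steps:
(-3228940 + x)/(4831842 - 1520435) = (-3228940 - 3829500)/(4831842 - 1520435) = -7058440/3311407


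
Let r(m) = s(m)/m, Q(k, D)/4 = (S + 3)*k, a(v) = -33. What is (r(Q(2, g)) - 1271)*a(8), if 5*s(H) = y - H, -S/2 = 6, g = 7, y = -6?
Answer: 838981/20 ≈ 41949.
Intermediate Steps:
S = -12 (S = -2*6 = -12)
Q(k, D) = -36*k (Q(k, D) = 4*((-12 + 3)*k) = 4*(-9*k) = -36*k)
s(H) = -6/5 - H/5 (s(H) = (-6 - H)/5 = -6/5 - H/5)
r(m) = (-6/5 - m/5)/m
(r(Q(2, g)) - 1271)*a(8) = ((-6 - (-36)*2)/(5*((-36*2))) - 1271)*(-33) = ((⅕)*(-6 - 1*(-72))/(-72) - 1271)*(-33) = ((⅕)*(-1/72)*(-6 + 72) - 1271)*(-33) = ((⅕)*(-1/72)*66 - 1271)*(-33) = (-11/60 - 1271)*(-33) = -76271/60*(-33) = 838981/20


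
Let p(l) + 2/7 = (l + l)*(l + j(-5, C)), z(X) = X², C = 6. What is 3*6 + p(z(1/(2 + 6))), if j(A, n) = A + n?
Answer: 254407/14336 ≈ 17.746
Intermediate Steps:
p(l) = -2/7 + 2*l*(1 + l) (p(l) = -2/7 + (l + l)*(l + (-5 + 6)) = -2/7 + (2*l)*(l + 1) = -2/7 + (2*l)*(1 + l) = -2/7 + 2*l*(1 + l))
3*6 + p(z(1/(2 + 6))) = 3*6 + (-2/7 + 2*(1/(2 + 6))² + 2*((1/(2 + 6))²)²) = 18 + (-2/7 + 2*(1/8)² + 2*((1/8)²)²) = 18 + (-2/7 + 2*(⅛)² + 2*((⅛)²)²) = 18 + (-2/7 + 2*(1/64) + 2*(1/64)²) = 18 + (-2/7 + 1/32 + 2*(1/4096)) = 18 + (-2/7 + 1/32 + 1/2048) = 18 - 3641/14336 = 254407/14336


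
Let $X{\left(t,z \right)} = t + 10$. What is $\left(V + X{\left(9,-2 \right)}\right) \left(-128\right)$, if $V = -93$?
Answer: $9472$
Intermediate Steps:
$X{\left(t,z \right)} = 10 + t$
$\left(V + X{\left(9,-2 \right)}\right) \left(-128\right) = \left(-93 + \left(10 + 9\right)\right) \left(-128\right) = \left(-93 + 19\right) \left(-128\right) = \left(-74\right) \left(-128\right) = 9472$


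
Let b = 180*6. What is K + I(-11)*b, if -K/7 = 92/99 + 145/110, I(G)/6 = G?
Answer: -14116555/198 ≈ -71296.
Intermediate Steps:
b = 1080
I(G) = 6*G
K = -3115/198 (K = -7*(92/99 + 145/110) = -7*(92*(1/99) + 145*(1/110)) = -7*(92/99 + 29/22) = -7*445/198 = -3115/198 ≈ -15.732)
K + I(-11)*b = -3115/198 + (6*(-11))*1080 = -3115/198 - 66*1080 = -3115/198 - 71280 = -14116555/198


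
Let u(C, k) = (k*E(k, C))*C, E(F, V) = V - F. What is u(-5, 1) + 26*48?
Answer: 1278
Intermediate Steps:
u(C, k) = C*k*(C - k) (u(C, k) = (k*(C - k))*C = C*k*(C - k))
u(-5, 1) + 26*48 = -5*1*(-5 - 1*1) + 26*48 = -5*1*(-5 - 1) + 1248 = -5*1*(-6) + 1248 = 30 + 1248 = 1278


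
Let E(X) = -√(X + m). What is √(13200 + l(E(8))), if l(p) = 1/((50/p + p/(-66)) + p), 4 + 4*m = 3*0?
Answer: √(186120330000 - 247830*√7)/3755 ≈ 114.89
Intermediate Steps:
m = -1 (m = -1 + (3*0)/4 = -1 + (¼)*0 = -1 + 0 = -1)
E(X) = -√(-1 + X) (E(X) = -√(X - 1) = -√(-1 + X))
l(p) = 1/(50/p + 65*p/66) (l(p) = 1/((50/p + p*(-1/66)) + p) = 1/((50/p - p/66) + p) = 1/(50/p + 65*p/66))
√(13200 + l(E(8))) = √(13200 + 66*(-√(-1 + 8))/(5*(660 + 13*(-√(-1 + 8))²))) = √(13200 + 66*(-√7)/(5*(660 + 13*(-√7)²))) = √(13200 + 66*(-√7)/(5*(660 + 13*7))) = √(13200 + 66*(-√7)/(5*(660 + 91))) = √(13200 + (66/5)*(-√7)/751) = √(13200 + (66/5)*(-√7)*(1/751)) = √(13200 - 66*√7/3755)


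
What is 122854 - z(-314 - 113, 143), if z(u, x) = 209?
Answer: 122645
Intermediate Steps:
122854 - z(-314 - 113, 143) = 122854 - 1*209 = 122854 - 209 = 122645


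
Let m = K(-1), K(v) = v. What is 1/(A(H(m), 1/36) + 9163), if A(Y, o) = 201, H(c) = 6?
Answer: 1/9364 ≈ 0.00010679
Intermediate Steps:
m = -1
1/(A(H(m), 1/36) + 9163) = 1/(201 + 9163) = 1/9364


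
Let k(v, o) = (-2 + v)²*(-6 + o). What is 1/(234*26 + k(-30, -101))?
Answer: -1/103484 ≈ -9.6633e-6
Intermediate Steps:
1/(234*26 + k(-30, -101)) = 1/(234*26 + (-2 - 30)²*(-6 - 101)) = 1/(6084 + (-32)²*(-107)) = 1/(6084 + 1024*(-107)) = 1/(6084 - 109568) = 1/(-103484) = -1/103484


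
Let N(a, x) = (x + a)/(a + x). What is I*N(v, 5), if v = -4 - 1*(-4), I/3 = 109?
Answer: 327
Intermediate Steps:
I = 327 (I = 3*109 = 327)
v = 0 (v = -4 + 4 = 0)
N(a, x) = 1 (N(a, x) = (a + x)/(a + x) = 1)
I*N(v, 5) = 327*1 = 327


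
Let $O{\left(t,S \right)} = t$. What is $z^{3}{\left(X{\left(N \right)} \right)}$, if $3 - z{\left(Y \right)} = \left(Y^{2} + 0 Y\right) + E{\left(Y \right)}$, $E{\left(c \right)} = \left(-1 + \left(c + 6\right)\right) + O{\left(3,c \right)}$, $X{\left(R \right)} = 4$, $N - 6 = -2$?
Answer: $-15625$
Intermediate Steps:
$N = 4$ ($N = 6 - 2 = 4$)
$E{\left(c \right)} = 8 + c$ ($E{\left(c \right)} = \left(-1 + \left(c + 6\right)\right) + 3 = \left(-1 + \left(6 + c\right)\right) + 3 = \left(5 + c\right) + 3 = 8 + c$)
$z{\left(Y \right)} = -5 - Y - Y^{2}$ ($z{\left(Y \right)} = 3 - \left(\left(Y^{2} + 0 Y\right) + \left(8 + Y\right)\right) = 3 - \left(\left(Y^{2} + 0\right) + \left(8 + Y\right)\right) = 3 - \left(Y^{2} + \left(8 + Y\right)\right) = 3 - \left(8 + Y + Y^{2}\right) = -5 - Y - Y^{2}$)
$z^{3}{\left(X{\left(N \right)} \right)} = \left(-5 - 4 - 4^{2}\right)^{3} = \left(-5 - 4 - 16\right)^{3} = \left(-25\right)^{3} = -15625$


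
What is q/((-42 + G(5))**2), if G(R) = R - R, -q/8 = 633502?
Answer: -1267004/441 ≈ -2873.0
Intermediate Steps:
q = -5068016 (q = -8*633502 = -5068016)
G(R) = 0
q/((-42 + G(5))**2) = -5068016/(-42 + 0)**2 = -5068016/((-42)**2) = -5068016/1764 = -5068016*1/1764 = -1267004/441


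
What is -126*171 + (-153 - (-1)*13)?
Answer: -21686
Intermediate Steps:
-126*171 + (-153 - (-1)*13) = -21546 + (-153 - 1*(-13)) = -21546 + (-153 + 13) = -21546 - 140 = -21686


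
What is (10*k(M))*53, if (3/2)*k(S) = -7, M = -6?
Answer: -7420/3 ≈ -2473.3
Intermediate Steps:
k(S) = -14/3 (k(S) = (2/3)*(-7) = -14/3)
(10*k(M))*53 = (10*(-14/3))*53 = -140/3*53 = -7420/3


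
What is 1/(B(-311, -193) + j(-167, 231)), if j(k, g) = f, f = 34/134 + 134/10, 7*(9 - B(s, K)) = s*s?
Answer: -2345/32348412 ≈ -7.2492e-5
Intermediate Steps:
B(s, K) = 9 - s²/7 (B(s, K) = 9 - s*s/7 = 9 - s²/7)
f = 4574/335 (f = 34*(1/134) + 134*(⅒) = 17/67 + 67/5 = 4574/335 ≈ 13.654)
j(k, g) = 4574/335
1/(B(-311, -193) + j(-167, 231)) = 1/((9 - ⅐*(-311)²) + 4574/335) = 1/((9 - ⅐*96721) + 4574/335) = 1/((9 - 96721/7) + 4574/335) = 1/(-96658/7 + 4574/335) = 1/(-32348412/2345) = -2345/32348412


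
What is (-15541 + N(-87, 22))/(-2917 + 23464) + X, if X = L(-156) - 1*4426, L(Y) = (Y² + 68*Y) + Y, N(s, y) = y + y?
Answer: 187907365/20547 ≈ 9145.3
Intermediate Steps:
N(s, y) = 2*y
L(Y) = Y² + 69*Y
X = 9146 (X = -156*(69 - 156) - 1*4426 = -156*(-87) - 4426 = 13572 - 4426 = 9146)
(-15541 + N(-87, 22))/(-2917 + 23464) + X = (-15541 + 2*22)/(-2917 + 23464) + 9146 = (-15541 + 44)/20547 + 9146 = -15497*1/20547 + 9146 = -15497/20547 + 9146 = 187907365/20547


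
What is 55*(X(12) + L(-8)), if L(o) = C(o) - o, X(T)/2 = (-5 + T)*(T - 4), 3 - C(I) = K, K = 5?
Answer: 6490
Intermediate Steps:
C(I) = -2 (C(I) = 3 - 1*5 = 3 - 5 = -2)
X(T) = 2*(-5 + T)*(-4 + T) (X(T) = 2*((-5 + T)*(T - 4)) = 2*((-5 + T)*(-4 + T)) = 2*(-5 + T)*(-4 + T))
L(o) = -2 - o
55*(X(12) + L(-8)) = 55*((40 - 18*12 + 2*12**2) + (-2 - 1*(-8))) = 55*((40 - 216 + 2*144) + (-2 + 8)) = 55*((40 - 216 + 288) + 6) = 55*(112 + 6) = 55*118 = 6490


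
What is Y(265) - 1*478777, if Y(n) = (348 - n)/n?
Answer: -126875822/265 ≈ -4.7878e+5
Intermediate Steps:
Y(n) = (348 - n)/n
Y(265) - 1*478777 = (348 - 1*265)/265 - 1*478777 = (348 - 265)/265 - 478777 = (1/265)*83 - 478777 = 83/265 - 478777 = -126875822/265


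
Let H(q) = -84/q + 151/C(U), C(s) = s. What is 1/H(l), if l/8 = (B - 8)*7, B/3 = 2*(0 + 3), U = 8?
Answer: 40/749 ≈ 0.053405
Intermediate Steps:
B = 18 (B = 3*(2*(0 + 3)) = 3*(2*3) = 3*6 = 18)
l = 560 (l = 8*((18 - 8)*7) = 8*(10*7) = 8*70 = 560)
H(q) = 151/8 - 84/q (H(q) = -84/q + 151/8 = 151/8 - 84/q)
1/H(l) = 1/(151/8 - 84/560) = 1/(151/8 - 84*1/560) = 1/(151/8 - 3/20) = 1/(749/40) = 40/749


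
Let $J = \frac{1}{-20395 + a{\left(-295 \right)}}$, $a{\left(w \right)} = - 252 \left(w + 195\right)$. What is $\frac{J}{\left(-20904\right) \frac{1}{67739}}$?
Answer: $- \frac{67739}{100443720} \approx -0.0006744$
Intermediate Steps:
$a{\left(w \right)} = -49140 - 252 w$ ($a{\left(w \right)} = - 252 \left(195 + w\right) = -49140 - 252 w$)
$J = \frac{1}{4805}$ ($J = \frac{1}{-20395 - -25200} = \frac{1}{-20395 + \left(-49140 + 74340\right)} = \frac{1}{-20395 + 25200} = \frac{1}{4805} \approx 0.00020812$)
$\frac{J}{\left(-20904\right) \frac{1}{67739}} = \frac{1}{4805 \left(- \frac{20904}{67739}\right)} = \frac{1}{4805} \left(- \frac{67739}{20904}\right) = - \frac{67739}{100443720}$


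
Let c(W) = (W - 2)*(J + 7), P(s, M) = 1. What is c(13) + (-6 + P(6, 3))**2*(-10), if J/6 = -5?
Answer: -503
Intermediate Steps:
J = -30 (J = 6*(-5) = -30)
c(W) = 46 - 23*W (c(W) = (W - 2)*(-30 + 7) = (-2 + W)*(-23) = 46 - 23*W)
c(13) + (-6 + P(6, 3))**2*(-10) = (46 - 23*13) + (-6 + 1)**2*(-10) = (46 - 299) + (-5)**2*(-10) = -253 + 25*(-10) = -253 - 250 = -503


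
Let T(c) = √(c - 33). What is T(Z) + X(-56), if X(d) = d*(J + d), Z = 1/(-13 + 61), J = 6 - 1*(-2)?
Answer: 2688 + I*√4749/12 ≈ 2688.0 + 5.7428*I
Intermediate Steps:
J = 8 (J = 6 + 2 = 8)
Z = 1/48 ≈ 0.020833
T(c) = √(-33 + c)
X(d) = d*(8 + d)
T(Z) + X(-56) = √(-33 + 1/48) - 56*(8 - 56) = √(-1583/48) - 56*(-48) = I*√4749/12 + 2688 = 2688 + I*√4749/12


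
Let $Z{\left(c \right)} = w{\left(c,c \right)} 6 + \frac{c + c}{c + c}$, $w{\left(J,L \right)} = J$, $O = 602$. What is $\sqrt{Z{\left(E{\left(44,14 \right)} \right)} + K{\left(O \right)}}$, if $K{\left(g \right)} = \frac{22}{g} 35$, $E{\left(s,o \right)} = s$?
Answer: $\frac{5 \sqrt{19694}}{43} \approx 16.318$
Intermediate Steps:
$K{\left(g \right)} = \frac{770}{g}$
$Z{\left(c \right)} = 1 + 6 c$ ($Z{\left(c \right)} = c 6 + \frac{c + c}{c + c} = 6 c + \frac{2 c}{2 c} = 6 c + 2 c \frac{1}{2 c} = 6 c + 1 = 1 + 6 c$)
$\sqrt{Z{\left(E{\left(44,14 \right)} \right)} + K{\left(O \right)}} = \sqrt{\left(1 + 6 \cdot 44\right) + \frac{770}{602}} = \sqrt{\left(1 + 264\right) + 770 \cdot \frac{1}{602}} = \sqrt{265 + \frac{55}{43}} = \sqrt{\frac{11450}{43}} = \frac{5 \sqrt{19694}}{43}$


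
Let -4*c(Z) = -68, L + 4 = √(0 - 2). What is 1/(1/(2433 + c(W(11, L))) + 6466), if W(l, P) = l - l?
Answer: 2450/15841701 ≈ 0.00015466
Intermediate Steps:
L = -4 + I*√2 (L = -4 + √(0 - 2) = -4 + √(-2) = -4 + I*√2 ≈ -4.0 + 1.4142*I)
W(l, P) = 0
c(Z) = 17 (c(Z) = -¼*(-68) = 17)
1/(1/(2433 + c(W(11, L))) + 6466) = 1/(1/(2433 + 17) + 6466) = 1/(1/2450 + 6466) = 1/(15841701/2450) = 2450/15841701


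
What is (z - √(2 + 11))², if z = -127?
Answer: (127 + √13)² ≈ 17058.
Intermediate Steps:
(z - √(2 + 11))² = (-127 - √(2 + 11))² = (-127 - √13)²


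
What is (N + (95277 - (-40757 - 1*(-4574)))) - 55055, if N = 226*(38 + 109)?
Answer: 109627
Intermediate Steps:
N = 33222 (N = 226*147 = 33222)
(N + (95277 - (-40757 - 1*(-4574)))) - 55055 = (33222 + (95277 - (-40757 - 1*(-4574)))) - 55055 = (33222 + (95277 - (-40757 + 4574))) - 55055 = (33222 + (95277 - 1*(-36183))) - 55055 = (33222 + (95277 + 36183)) - 55055 = (33222 + 131460) - 55055 = 164682 - 55055 = 109627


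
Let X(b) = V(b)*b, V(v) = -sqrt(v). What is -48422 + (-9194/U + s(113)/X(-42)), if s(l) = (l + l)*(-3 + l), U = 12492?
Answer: -302448409/6246 - 6215*I*sqrt(42)/441 ≈ -48423.0 - 91.333*I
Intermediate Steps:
s(l) = 2*l*(-3 + l) (s(l) = (2*l)*(-3 + l) = 2*l*(-3 + l))
X(b) = -b**(3/2) (X(b) = (-sqrt(b))*b = -b**(3/2))
-48422 + (-9194/U + s(113)/X(-42)) = -48422 + (-9194/12492 + (2*113*(-3 + 113))/((-(-42)**(3/2)))) = -48422 + (-9194*1/12492 + (2*113*110)/((-(-42)*I*sqrt(42)))) = -48422 + (-4597/6246 + 24860/((42*I*sqrt(42)))) = -48422 + (-4597/6246 + 24860*(-I*sqrt(42)/1764)) = -48422 + (-4597/6246 - 6215*I*sqrt(42)/441) = -302448409/6246 - 6215*I*sqrt(42)/441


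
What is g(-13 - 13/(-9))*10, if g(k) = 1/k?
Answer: -45/52 ≈ -0.86539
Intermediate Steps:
g(-13 - 13/(-9))*10 = 10/(-13 - 13/(-9)) = 10/(-13 - 13*(-1/9)) = 10/(-13 + 13/9) = 10/(-104/9) = -9/104*10 = -45/52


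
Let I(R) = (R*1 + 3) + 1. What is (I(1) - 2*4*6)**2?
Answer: 1849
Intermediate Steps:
I(R) = 4 + R (I(R) = (R + 3) + 1 = (3 + R) + 1 = 4 + R)
(I(1) - 2*4*6)**2 = ((4 + 1) - 2*4*6)**2 = (5 - 8*6)**2 = (5 - 48)**2 = (-43)**2 = 1849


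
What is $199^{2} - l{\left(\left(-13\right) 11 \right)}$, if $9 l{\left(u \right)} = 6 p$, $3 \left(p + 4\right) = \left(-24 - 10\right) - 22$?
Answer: $\frac{356545}{9} \approx 39616.0$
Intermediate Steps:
$p = - \frac{68}{3}$ ($p = -4 + \frac{\left(-24 - 10\right) - 22}{3} = -4 + \frac{-34 - 22}{3} = -4 + \frac{1}{3} \left(-56\right) = -4 - \frac{56}{3} = - \frac{68}{3} \approx -22.667$)
$l{\left(u \right)} = - \frac{136}{9}$ ($l{\left(u \right)} = \frac{6 \left(- \frac{68}{3}\right)}{9} = \frac{1}{9} \left(-136\right) = - \frac{136}{9}$)
$199^{2} - l{\left(\left(-13\right) 11 \right)} = 199^{2} - - \frac{136}{9} = 39601 + \frac{136}{9} = \frac{356545}{9}$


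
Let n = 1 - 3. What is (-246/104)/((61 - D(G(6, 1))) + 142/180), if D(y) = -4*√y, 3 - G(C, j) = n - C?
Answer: -30780135/766977146 + 996300*√11/383488573 ≈ -0.031515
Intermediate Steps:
n = -2
G(C, j) = 5 + C (G(C, j) = 3 - (-2 - C) = 3 + (2 + C) = 5 + C)
(-246/104)/((61 - D(G(6, 1))) + 142/180) = (-246/104)/((61 - (-4)*√(5 + 6)) + 142/180) = (-246*1/104)/((61 - (-4)*√11) + 142*(1/180)) = -123/(52*((61 + 4*√11) + 71/90)) = -123/(52*(5561/90 + 4*√11))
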